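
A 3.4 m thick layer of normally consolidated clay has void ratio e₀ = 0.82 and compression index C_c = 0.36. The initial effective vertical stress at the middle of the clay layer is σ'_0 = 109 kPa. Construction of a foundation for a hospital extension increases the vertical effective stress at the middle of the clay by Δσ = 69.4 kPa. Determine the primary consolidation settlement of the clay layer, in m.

S_c ≈ 0.144 m

Final effective stress: σ'_f = σ'_0 + Δσ = 109 + 69.4 = 178.4 kPa.
Normally consolidated clay, so the full stress increment lies on the virgin compression line:
S_c = C_c·H/(1+e₀)·log₁₀(σ'_f/σ'_0) = 0.36×3.4/(1+0.82)×log₁₀(178.4/109)
    = 0.67253 × 0.21397 = 0.1439 m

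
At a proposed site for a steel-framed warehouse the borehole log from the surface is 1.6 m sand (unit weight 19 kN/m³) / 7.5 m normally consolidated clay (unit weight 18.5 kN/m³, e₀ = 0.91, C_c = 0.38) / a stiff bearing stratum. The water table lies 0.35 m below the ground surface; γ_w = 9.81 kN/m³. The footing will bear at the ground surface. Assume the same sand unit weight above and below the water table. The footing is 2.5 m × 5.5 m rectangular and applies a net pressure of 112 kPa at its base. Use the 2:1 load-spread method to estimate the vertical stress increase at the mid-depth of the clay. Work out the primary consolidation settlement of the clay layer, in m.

S_c ≈ 0.198 m

Mid-depth of clay below the ground surface: z = 1.6 + 7.5/2 = 5.35 m.
Total vertical stress at mid-clay: σ_v = 19×1.6 + 18.5×3.75 = 99.775 kPa.
Pore pressure: u = 9.81×(5.35 − 0.35) = 49.05 kPa.
Initial effective stress: σ'_0 = σ_v − u = 99.775 − 49.05 = 50.725 kPa.
Stress increase at mid-clay by the 2:1 spreading method:
Δσ = qBL/((B+z)(L+z)) = 112×2.5×5.5/((2.5+5.35)(5.5+5.35)) = 18.081 kPa
Final effective stress: σ'_f = σ'_0 + Δσ = 50.725 + 18.081 = 68.806 kPa.
Normally consolidated clay, so the full stress increment lies on the virgin compression line:
S_c = C_c·H/(1+e₀)·log₁₀(σ'_f/σ'_0) = 0.38×7.5/(1+0.91)×log₁₀(68.806/50.725)
    = 1.4921 × 0.1324 = 0.1976 m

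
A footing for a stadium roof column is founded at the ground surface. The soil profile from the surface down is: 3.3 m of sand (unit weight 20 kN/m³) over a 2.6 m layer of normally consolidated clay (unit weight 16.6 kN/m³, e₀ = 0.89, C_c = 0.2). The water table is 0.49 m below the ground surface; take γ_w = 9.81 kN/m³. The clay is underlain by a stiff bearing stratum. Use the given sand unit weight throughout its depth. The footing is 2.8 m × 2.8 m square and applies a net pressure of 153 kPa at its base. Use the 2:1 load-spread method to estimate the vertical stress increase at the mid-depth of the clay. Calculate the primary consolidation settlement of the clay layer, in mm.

Mid-depth of clay below the ground surface: z = 3.3 + 2.6/2 = 4.6 m.
Total vertical stress at mid-clay: σ_v = 20×3.3 + 16.6×1.3 = 87.58 kPa.
Pore pressure: u = 9.81×(4.6 − 0.49) = 40.319 kPa.
Initial effective stress: σ'_0 = σ_v − u = 87.58 − 40.319 = 47.261 kPa.
Stress increase at mid-clay by the 2:1 spreading method:
Δσ = qBL/((B+z)(L+z)) = 153×2.8×2.8/((2.8+4.6)(2.8+4.6)) = 21.905 kPa
Final effective stress: σ'_f = σ'_0 + Δσ = 47.261 + 21.905 = 69.166 kPa.
Normally consolidated clay, so the full stress increment lies on the virgin compression line:
S_c = C_c·H/(1+e₀)·log₁₀(σ'_f/σ'_0) = 0.2×2.6/(1+0.89)×log₁₀(69.166/47.261)
    = 0.27513 × 0.16539 = 0.0455 m

S_c ≈ 45.5 mm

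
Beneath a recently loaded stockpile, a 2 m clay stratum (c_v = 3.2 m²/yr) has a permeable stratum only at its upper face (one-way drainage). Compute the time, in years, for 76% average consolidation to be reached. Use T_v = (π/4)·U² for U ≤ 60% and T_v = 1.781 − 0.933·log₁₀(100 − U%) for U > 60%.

Drainage path length: H_d = H = 2 m (single drainage).
U > 60%: T_v = 1.781 − 0.933·log₁₀(100 − 76) = 0.49326.
t = T_v·H_d²/c_v = 0.49326×2²/3.2 = 0.6166 years.

t ≈ 0.617 years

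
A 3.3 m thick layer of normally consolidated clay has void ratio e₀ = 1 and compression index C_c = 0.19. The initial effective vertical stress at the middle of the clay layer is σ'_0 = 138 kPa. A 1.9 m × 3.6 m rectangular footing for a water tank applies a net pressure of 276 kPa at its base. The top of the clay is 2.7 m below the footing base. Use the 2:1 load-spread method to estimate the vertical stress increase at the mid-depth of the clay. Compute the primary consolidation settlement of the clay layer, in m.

Mid-depth of clay below the footing base: z = 2.7 + 3.3/2 = 4.35 m.
Stress increase at mid-clay by the 2:1 spreading method:
Δσ = qBL/((B+z)(L+z)) = 276×1.9×3.6/((1.9+4.35)(3.6+4.35)) = 37.994 kPa
Final effective stress: σ'_f = σ'_0 + Δσ = 138 + 37.994 = 175.99 kPa.
Normally consolidated clay, so the full stress increment lies on the virgin compression line:
S_c = C_c·H/(1+e₀)·log₁₀(σ'_f/σ'_0) = 0.19×3.3/(1+1)×log₁₀(175.99/138)
    = 0.3135 × 0.10561 = 0.03311 m

S_c ≈ 0.0331 m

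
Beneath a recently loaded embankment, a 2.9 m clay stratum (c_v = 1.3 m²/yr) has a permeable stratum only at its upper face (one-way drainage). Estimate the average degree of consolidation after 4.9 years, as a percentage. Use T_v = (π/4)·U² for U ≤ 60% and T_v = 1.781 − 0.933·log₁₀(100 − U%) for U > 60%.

U ≈ 87.5 %

Drainage path length: H_d = H = 2.9 m (single drainage).
T_v = c_v·t/H_d² = 1.3×4.9/2.9² = 0.75743.
T_v = 0.75743 corresponds to the U > 60% branch:
U = 1 − 10^((1.781 − T_v)/0.933)/100 = 0.875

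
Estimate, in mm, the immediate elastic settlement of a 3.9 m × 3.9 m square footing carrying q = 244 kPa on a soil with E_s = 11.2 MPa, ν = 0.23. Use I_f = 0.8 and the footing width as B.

S_e ≈ 64.4 mm

Immediate (elastic) settlement: S_e = q·B·(1−ν²)/E_s · I_f.
E_s = 11.2 MPa = 11200 kPa.
S_e = 244 × 3.9 × (1 − 0.23²) / 11200 × 0.8
    = 244 × 3.9 × 0.9471 / 11200 × 0.8
    = 0.06438 m = 64.38 mm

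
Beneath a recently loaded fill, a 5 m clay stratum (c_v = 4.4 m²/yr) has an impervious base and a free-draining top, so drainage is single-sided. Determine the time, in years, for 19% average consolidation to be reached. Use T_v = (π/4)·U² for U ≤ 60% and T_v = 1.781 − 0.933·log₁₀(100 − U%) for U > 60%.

t ≈ 0.161 years

Drainage path length: H_d = H = 5 m (single drainage).
U ≤ 60%: T_v = (π/4)·U² = (π/4)×0.19² = 0.028353.
t = T_v·H_d²/c_v = 0.028353×5²/4.4 = 0.1611 years.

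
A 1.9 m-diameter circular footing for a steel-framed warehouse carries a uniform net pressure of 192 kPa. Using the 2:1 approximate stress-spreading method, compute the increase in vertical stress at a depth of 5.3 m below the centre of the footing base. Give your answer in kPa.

By the 2:1 method the load spreads at 1 horizontal : 2 vertical, so at depth z the loaded area has grown by z in each plan dimension:
Δσ ≈ qD²/(D+z)² = 192×1.9²/(1.9+5.3)² = 13.37 kPa

Δσ_z ≈ 13.4 kPa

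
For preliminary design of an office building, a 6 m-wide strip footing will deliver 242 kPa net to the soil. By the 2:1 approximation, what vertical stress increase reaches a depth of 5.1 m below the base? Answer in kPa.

By the 2:1 method the load spreads at 1 horizontal : 2 vertical, so at depth z the loaded area has grown by z in each plan dimension:
Δσ = qB/(B+z) = 242×6/(6+5.1) = 130.81 kPa

Δσ_z ≈ 131 kPa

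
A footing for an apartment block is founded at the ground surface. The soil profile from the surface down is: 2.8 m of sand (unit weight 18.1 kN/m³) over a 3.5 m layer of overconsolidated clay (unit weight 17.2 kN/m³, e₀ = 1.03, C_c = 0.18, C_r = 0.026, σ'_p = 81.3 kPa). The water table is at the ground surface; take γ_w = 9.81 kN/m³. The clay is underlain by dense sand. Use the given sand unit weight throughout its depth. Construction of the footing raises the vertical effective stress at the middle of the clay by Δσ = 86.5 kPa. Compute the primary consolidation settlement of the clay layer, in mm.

S_c ≈ 71.2 mm

Mid-depth of clay below the ground surface: z = 2.8 + 3.5/2 = 4.55 m.
Total vertical stress at mid-clay: σ_v = 18.1×2.8 + 17.2×1.75 = 80.78 kPa.
Pore pressure: u = 9.81×(4.55 − 0) = 44.636 kPa.
Initial effective stress: σ'_0 = σ_v − u = 80.78 − 44.636 = 36.144 kPa.
Final effective stress: σ'_f = 36.144 + 86.5 = 122.64 kPa.
σ'_f = 122.64 > σ'_p = 81.3 kPa, so the stress path crosses the preconsolidation pressure — recompression up to σ'_p, then virgin compression beyond:
S_c = H/(1+e₀)·[C_r·log₁₀(σ'_p/σ'_0) + C_c·log₁₀(σ'_f/σ'_p)]
    = 3.5/2.03 × [0.026×log₁₀(81.3/36.144) + 0.18×log₁₀(122.64/81.3)]
    = 1.7241 × [0.0091534 + 0.032137] = 0.07119 m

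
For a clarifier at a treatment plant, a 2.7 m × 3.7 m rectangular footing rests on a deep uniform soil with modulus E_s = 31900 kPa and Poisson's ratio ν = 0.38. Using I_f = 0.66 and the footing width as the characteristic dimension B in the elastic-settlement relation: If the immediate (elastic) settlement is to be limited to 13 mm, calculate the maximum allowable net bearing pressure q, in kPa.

q ≈ 272 kPa

S_e = q·B·(1−ν²)/E_s · I_f  ⇒  q = S_e·E_s / (B·(1−ν²)·I_f).
q = 0.013 × 31900 / (2.7 × 0.8556 × 0.66) = 272 kPa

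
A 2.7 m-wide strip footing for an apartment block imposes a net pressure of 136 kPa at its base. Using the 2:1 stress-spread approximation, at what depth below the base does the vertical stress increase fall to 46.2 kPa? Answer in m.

z ≈ 5.25 m

2:1 spreading — at depth z the loaded area has grown by z in each plan dimension:
qB/(B+z) = Δσ_z ⇒ z = qB/Δσ_z − B = 136×2.7/46.2 − 2.7 = 5.248 m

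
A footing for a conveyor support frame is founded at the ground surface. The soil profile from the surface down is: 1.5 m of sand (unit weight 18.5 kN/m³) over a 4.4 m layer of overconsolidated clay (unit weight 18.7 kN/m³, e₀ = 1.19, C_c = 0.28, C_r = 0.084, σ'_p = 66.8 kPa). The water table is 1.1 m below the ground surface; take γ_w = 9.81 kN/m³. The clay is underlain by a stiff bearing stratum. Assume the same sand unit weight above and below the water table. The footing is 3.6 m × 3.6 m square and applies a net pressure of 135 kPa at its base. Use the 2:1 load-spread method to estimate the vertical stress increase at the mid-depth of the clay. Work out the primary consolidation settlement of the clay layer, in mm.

Mid-depth of clay below the ground surface: z = 1.5 + 4.4/2 = 3.7 m.
Total vertical stress at mid-clay: σ_v = 18.5×1.5 + 18.7×2.2 = 68.89 kPa.
Pore pressure: u = 9.81×(3.7 − 1.1) = 25.506 kPa.
Initial effective stress: σ'_0 = σ_v − u = 68.89 − 25.506 = 43.384 kPa.
Stress increase at mid-clay by the 2:1 spreading method:
Δσ = qBL/((B+z)(L+z)) = 135×3.6×3.6/((3.6+3.7)(3.6+3.7)) = 32.832 kPa
Final effective stress: σ'_f = 43.384 + 32.832 = 76.216 kPa.
σ'_f = 76.216 > σ'_p = 66.8 kPa, so the stress path crosses the preconsolidation pressure — recompression up to σ'_p, then virgin compression beyond:
S_c = H/(1+e₀)·[C_r·log₁₀(σ'_p/σ'_0) + C_c·log₁₀(σ'_f/σ'_p)]
    = 4.4/2.19 × [0.084×log₁₀(66.8/43.384) + 0.28×log₁₀(76.216/66.8)]
    = 2.0091 × [0.015746 + 0.016036] = 0.06385 m

S_c ≈ 63.9 mm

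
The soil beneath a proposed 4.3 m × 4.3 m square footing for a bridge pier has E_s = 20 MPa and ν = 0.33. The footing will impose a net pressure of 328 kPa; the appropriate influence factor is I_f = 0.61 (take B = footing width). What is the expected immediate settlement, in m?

S_e ≈ 0.0383 m

Immediate (elastic) settlement: S_e = q·B·(1−ν²)/E_s · I_f.
E_s = 20 MPa = 20000 kPa.
S_e = 328 × 4.3 × (1 − 0.33²) / 20000 × 0.61
    = 328 × 4.3 × 0.8911 / 20000 × 0.61
    = 0.03833 m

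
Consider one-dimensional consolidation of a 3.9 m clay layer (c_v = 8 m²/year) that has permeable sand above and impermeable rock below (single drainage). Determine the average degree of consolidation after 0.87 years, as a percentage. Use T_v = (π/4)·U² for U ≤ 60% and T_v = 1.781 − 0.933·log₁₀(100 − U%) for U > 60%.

U ≈ 73.8 %

Drainage path length: H_d = H = 3.9 m (single drainage).
T_v = c_v·t/H_d² = 8×0.87/3.9² = 0.45759.
T_v = 0.45759 corresponds to the U > 60% branch:
U = 1 − 10^((1.781 − T_v)/0.933)/100 = 0.7379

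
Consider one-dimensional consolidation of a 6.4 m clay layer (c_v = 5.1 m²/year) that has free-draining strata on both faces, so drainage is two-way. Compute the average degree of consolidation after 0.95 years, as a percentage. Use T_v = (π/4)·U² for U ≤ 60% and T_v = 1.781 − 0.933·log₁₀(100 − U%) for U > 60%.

Drainage path length: H_d = H/2 = 3.2 m (double drainage).
T_v = c_v·t/H_d² = 5.1×0.95/3.2² = 0.47314.
T_v = 0.47314 corresponds to the U > 60% branch:
U = 1 − 10^((1.781 − T_v)/0.933)/100 = 0.7478

U ≈ 74.8 %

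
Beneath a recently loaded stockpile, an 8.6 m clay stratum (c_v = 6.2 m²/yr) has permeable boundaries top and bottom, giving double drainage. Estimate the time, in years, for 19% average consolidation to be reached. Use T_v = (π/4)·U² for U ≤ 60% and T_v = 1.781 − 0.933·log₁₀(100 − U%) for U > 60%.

Drainage path length: H_d = H/2 = 4.3 m (double drainage).
U ≤ 60%: T_v = (π/4)·U² = (π/4)×0.19² = 0.028353.
t = T_v·H_d²/c_v = 0.028353×4.3²/6.2 = 0.08456 years.

t ≈ 0.0846 years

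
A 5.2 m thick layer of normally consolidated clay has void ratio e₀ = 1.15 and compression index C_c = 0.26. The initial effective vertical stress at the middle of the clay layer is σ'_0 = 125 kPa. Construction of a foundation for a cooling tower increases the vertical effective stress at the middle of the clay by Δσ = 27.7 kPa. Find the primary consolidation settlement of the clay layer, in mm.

S_c ≈ 54.7 mm

Final effective stress: σ'_f = σ'_0 + Δσ = 125 + 27.7 = 152.7 kPa.
Normally consolidated clay, so the full stress increment lies on the virgin compression line:
S_c = C_c·H/(1+e₀)·log₁₀(σ'_f/σ'_0) = 0.26×5.2/(1+1.15)×log₁₀(152.7/125)
    = 0.62884 × 0.086929 = 0.05466 m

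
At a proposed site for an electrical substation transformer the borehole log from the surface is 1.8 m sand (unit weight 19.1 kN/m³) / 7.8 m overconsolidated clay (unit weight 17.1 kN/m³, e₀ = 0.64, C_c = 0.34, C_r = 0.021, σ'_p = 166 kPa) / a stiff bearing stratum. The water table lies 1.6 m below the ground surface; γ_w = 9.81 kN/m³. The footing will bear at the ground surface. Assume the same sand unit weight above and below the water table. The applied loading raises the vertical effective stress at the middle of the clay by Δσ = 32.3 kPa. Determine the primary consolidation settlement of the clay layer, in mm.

Mid-depth of clay below the ground surface: z = 1.8 + 7.8/2 = 5.7 m.
Total vertical stress at mid-clay: σ_v = 19.1×1.8 + 17.1×3.9 = 101.07 kPa.
Pore pressure: u = 9.81×(5.7 − 1.6) = 40.221 kPa.
Initial effective stress: σ'_0 = σ_v − u = 101.07 − 40.221 = 60.849 kPa.
Final effective stress: σ'_f = 60.849 + 32.3 = 93.149 kPa.
σ'_f = 93.149 ≤ σ'_p = 166 kPa, so the clay remains overconsolidated and only the recompression index applies:
S_c = C_r·H/(1+e₀)·log₁₀(σ'_f/σ'_0) = 0.021×7.8/1.64×log₁₀(93.149/60.849)
    = 0.099878 × 0.18492 = 0.01847 m

S_c ≈ 18.5 mm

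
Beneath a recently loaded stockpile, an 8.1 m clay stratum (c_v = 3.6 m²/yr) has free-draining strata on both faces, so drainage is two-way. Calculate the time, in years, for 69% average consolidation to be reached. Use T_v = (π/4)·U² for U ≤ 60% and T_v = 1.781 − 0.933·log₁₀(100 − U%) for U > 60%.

Drainage path length: H_d = H/2 = 4.05 m (double drainage).
U > 60%: T_v = 1.781 − 0.933·log₁₀(100 − 69) = 0.38956.
t = T_v·H_d²/c_v = 0.38956×4.05²/3.6 = 1.775 years.

t ≈ 1.77 years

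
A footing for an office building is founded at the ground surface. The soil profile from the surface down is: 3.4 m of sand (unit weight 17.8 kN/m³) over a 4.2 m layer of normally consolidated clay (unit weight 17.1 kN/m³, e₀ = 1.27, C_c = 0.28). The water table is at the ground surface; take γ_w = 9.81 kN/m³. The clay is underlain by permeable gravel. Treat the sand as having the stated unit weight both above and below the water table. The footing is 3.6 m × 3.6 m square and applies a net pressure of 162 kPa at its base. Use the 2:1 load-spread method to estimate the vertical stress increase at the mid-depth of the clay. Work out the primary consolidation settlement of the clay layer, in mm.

Mid-depth of clay below the ground surface: z = 3.4 + 4.2/2 = 5.5 m.
Total vertical stress at mid-clay: σ_v = 17.8×3.4 + 17.1×2.1 = 96.43 kPa.
Pore pressure: u = 9.81×(5.5 − 0) = 53.955 kPa.
Initial effective stress: σ'_0 = σ_v − u = 96.43 − 53.955 = 42.475 kPa.
Stress increase at mid-clay by the 2:1 spreading method:
Δσ = qBL/((B+z)(L+z)) = 162×3.6×3.6/((3.6+5.5)(3.6+5.5)) = 25.353 kPa
Final effective stress: σ'_f = σ'_0 + Δσ = 42.475 + 25.353 = 67.828 kPa.
Normally consolidated clay, so the full stress increment lies on the virgin compression line:
S_c = C_c·H/(1+e₀)·log₁₀(σ'_f/σ'_0) = 0.28×4.2/(1+1.27)×log₁₀(67.828/42.475)
    = 0.51806 × 0.20328 = 0.1053 m

S_c ≈ 105 mm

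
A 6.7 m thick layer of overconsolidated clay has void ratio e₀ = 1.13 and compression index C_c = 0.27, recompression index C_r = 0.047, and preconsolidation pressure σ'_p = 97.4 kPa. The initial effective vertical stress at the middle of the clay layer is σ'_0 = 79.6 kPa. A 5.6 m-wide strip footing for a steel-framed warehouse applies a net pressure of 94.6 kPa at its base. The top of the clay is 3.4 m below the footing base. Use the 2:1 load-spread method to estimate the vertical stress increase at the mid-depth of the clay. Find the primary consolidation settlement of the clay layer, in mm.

Mid-depth of clay below the footing base: z = 3.4 + 6.7/2 = 6.75 m.
Stress increase at mid-clay by the 2:1 spreading method:
Δσ = qB/(B+z) = 94.6×5.6/(5.6+6.75) = 42.896 kPa
Final effective stress: σ'_f = 79.6 + 42.896 = 122.5 kPa.
σ'_f = 122.5 > σ'_p = 97.4 kPa, so the stress path crosses the preconsolidation pressure — recompression up to σ'_p, then virgin compression beyond:
S_c = H/(1+e₀)·[C_r·log₁₀(σ'_p/σ'_0) + C_c·log₁₀(σ'_f/σ'_p)]
    = 6.7/2.13 × [0.047×log₁₀(97.4/79.6) + 0.27×log₁₀(122.5/97.4)]
    = 3.1455 × [0.0041194 + 0.026886] = 0.09753 m

S_c ≈ 97.5 mm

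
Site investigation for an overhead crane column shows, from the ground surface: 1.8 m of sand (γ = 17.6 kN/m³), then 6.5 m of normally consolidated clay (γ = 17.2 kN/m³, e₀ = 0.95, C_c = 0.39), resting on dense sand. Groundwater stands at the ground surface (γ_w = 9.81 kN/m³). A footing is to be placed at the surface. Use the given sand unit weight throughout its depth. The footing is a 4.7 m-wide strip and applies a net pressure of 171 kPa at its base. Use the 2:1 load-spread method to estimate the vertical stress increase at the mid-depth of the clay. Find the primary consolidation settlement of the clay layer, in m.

Mid-depth of clay below the ground surface: z = 1.8 + 6.5/2 = 5.05 m.
Total vertical stress at mid-clay: σ_v = 17.6×1.8 + 17.2×3.25 = 87.58 kPa.
Pore pressure: u = 9.81×(5.05 − 0) = 49.541 kPa.
Initial effective stress: σ'_0 = σ_v − u = 87.58 − 49.541 = 38.039 kPa.
Stress increase at mid-clay by the 2:1 spreading method:
Δσ = qB/(B+z) = 171×4.7/(4.7+5.05) = 82.431 kPa
Final effective stress: σ'_f = σ'_0 + Δσ = 38.039 + 82.431 = 120.47 kPa.
Normally consolidated clay, so the full stress increment lies on the virgin compression line:
S_c = C_c·H/(1+e₀)·log₁₀(σ'_f/σ'_0) = 0.39×6.5/(1+0.95)×log₁₀(120.47/38.039)
    = 1.3 × 0.50065 = 0.6508 m

S_c ≈ 0.651 m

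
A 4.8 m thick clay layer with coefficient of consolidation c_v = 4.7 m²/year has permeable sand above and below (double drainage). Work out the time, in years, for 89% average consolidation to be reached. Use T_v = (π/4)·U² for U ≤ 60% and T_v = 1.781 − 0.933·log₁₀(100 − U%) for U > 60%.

t ≈ 0.992 years

Drainage path length: H_d = H/2 = 2.4 m (double drainage).
U > 60%: T_v = 1.781 − 0.933·log₁₀(100 − 89) = 0.80938.
t = T_v·H_d²/c_v = 0.80938×2.4²/4.7 = 0.9919 years.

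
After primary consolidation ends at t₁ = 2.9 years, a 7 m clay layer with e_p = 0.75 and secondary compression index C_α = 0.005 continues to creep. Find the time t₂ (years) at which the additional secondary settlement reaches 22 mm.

S_s = C_α·H/(1+e_p)·log₁₀(t₂/t₁) ⇒ log₁₀(t₂/t₁) = S_s·(1+e_p)/(C_α·H).
log₁₀(t₂/t₁) = 0.022 × (1+0.75) / (0.005×7) = 1.1
t₂ = t₁ × 10^1.1 = 2.9 × 12.59 = 36.51 years

t₂ ≈ 36.5 years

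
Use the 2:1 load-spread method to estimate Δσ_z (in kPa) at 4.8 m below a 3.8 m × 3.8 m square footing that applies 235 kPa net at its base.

Δσ_z ≈ 45.9 kPa

By the 2:1 method the load spreads at 1 horizontal : 2 vertical, so at depth z the loaded area has grown by z in each plan dimension:
Δσ = qBL/((B+z)(L+z)) = 235×3.8×3.8/((3.8+4.8)(3.8+4.8)) = 45.882 kPa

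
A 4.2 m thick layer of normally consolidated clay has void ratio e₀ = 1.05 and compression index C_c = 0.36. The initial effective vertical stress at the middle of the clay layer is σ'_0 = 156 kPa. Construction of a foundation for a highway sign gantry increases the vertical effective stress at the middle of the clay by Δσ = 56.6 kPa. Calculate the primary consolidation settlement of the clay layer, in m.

Final effective stress: σ'_f = σ'_0 + Δσ = 156 + 56.6 = 212.6 kPa.
Normally consolidated clay, so the full stress increment lies on the virgin compression line:
S_c = C_c·H/(1+e₀)·log₁₀(σ'_f/σ'_0) = 0.36×4.2/(1+1.05)×log₁₀(212.6/156)
    = 0.73756 × 0.13444 = 0.09916 m

S_c ≈ 0.0992 m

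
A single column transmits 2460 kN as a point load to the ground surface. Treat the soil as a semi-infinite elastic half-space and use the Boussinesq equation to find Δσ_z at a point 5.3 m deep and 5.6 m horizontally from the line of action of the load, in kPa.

Boussinesq vertical stress below a point load on an elastic half-space:
Δσ_z = 3P/(2πz²) · [1 + (r/z)²]^(−5/2)
r/z = 5.6/5.3 = 1.0566; [1+(r/z)²]^(−5/2) = 0.15346.
Δσ_z = 3×2460/(2π×5.3²) × 0.15346 = 41.814 × 0.15346 = 6.417 kPa

Δσ_z ≈ 6.42 kPa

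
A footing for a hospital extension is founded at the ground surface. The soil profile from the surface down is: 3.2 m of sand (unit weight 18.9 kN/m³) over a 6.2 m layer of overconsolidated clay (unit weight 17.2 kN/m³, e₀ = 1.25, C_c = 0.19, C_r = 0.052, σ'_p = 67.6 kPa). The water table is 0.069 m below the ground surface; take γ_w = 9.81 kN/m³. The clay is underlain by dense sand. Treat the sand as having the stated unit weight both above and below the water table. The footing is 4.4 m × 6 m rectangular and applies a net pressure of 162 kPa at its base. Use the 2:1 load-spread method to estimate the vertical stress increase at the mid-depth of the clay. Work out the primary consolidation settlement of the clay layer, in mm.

S_c ≈ 68.1 mm

Mid-depth of clay below the ground surface: z = 3.2 + 6.2/2 = 6.3 m.
Total vertical stress at mid-clay: σ_v = 18.9×3.2 + 17.2×3.1 = 113.8 kPa.
Pore pressure: u = 9.81×(6.3 − 0.069) = 61.126 kPa.
Initial effective stress: σ'_0 = σ_v − u = 113.8 − 61.126 = 52.674 kPa.
Stress increase at mid-clay by the 2:1 spreading method:
Δσ = qBL/((B+z)(L+z)) = 162×4.4×6/((4.4+6.3)(6+6.3)) = 32.496 kPa
Final effective stress: σ'_f = 52.674 + 32.496 = 85.17 kPa.
σ'_f = 85.17 > σ'_p = 67.6 kPa, so the stress path crosses the preconsolidation pressure — recompression up to σ'_p, then virgin compression beyond:
S_c = H/(1+e₀)·[C_r·log₁₀(σ'_p/σ'_0) + C_c·log₁₀(σ'_f/σ'_p)]
    = 6.2/2.25 × [0.052×log₁₀(67.6/52.674) + 0.19×log₁₀(85.17/67.6)]
    = 2.7556 × [0.0056342 + 0.019065] = 0.06806 m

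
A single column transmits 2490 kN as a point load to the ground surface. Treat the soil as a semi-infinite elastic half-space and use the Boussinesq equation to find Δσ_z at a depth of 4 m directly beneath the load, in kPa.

Boussinesq vertical stress below a point load on an elastic half-space:
Δσ_z = 3P/(2πz²) · [1 + (r/z)²]^(−5/2)
r/z = 0/4 = 0; [1+(r/z)²]^(−5/2) = 1.
Δσ_z = 3×2490/(2π×4²) × 1 = 74.305 × 1 = 74.31 kPa

Δσ_z ≈ 74.3 kPa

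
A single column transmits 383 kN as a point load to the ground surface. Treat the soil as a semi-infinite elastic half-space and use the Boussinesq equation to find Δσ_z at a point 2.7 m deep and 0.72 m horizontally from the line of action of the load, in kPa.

Boussinesq vertical stress below a point load on an elastic half-space:
Δσ_z = 3P/(2πz²) · [1 + (r/z)²]^(−5/2)
r/z = 0.72/2.7 = 0.26667; [1+(r/z)²]^(−5/2) = 0.8422.
Δσ_z = 3×383/(2π×2.7²) × 0.8422 = 25.085 × 0.8422 = 21.13 kPa

Δσ_z ≈ 21.1 kPa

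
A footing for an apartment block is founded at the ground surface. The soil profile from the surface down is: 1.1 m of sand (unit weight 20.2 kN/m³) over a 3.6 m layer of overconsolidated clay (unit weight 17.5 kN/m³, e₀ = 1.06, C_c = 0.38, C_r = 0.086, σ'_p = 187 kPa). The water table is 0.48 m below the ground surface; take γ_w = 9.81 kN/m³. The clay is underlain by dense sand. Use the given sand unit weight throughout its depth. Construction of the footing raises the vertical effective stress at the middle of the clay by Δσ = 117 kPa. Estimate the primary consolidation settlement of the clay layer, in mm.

S_c ≈ 104 mm

Mid-depth of clay below the ground surface: z = 1.1 + 3.6/2 = 2.9 m.
Total vertical stress at mid-clay: σ_v = 20.2×1.1 + 17.5×1.8 = 53.72 kPa.
Pore pressure: u = 9.81×(2.9 − 0.48) = 23.74 kPa.
Initial effective stress: σ'_0 = σ_v − u = 53.72 − 23.74 = 29.98 kPa.
Final effective stress: σ'_f = 29.98 + 117 = 146.98 kPa.
σ'_f = 146.98 ≤ σ'_p = 187 kPa, so the clay remains overconsolidated and only the recompression index applies:
S_c = C_r·H/(1+e₀)·log₁₀(σ'_f/σ'_0) = 0.086×3.6/2.06×log₁₀(146.98/29.98)
    = 0.15029 × 0.69043 = 0.1038 m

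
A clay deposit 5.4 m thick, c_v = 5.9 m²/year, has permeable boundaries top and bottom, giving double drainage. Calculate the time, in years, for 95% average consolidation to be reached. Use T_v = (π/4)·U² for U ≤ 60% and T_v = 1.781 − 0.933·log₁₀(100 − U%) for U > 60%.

t ≈ 1.39 years

Drainage path length: H_d = H/2 = 2.7 m (double drainage).
U > 60%: T_v = 1.781 − 0.933·log₁₀(100 − 95) = 1.1289.
t = T_v·H_d²/c_v = 1.1289×2.7²/5.9 = 1.395 years.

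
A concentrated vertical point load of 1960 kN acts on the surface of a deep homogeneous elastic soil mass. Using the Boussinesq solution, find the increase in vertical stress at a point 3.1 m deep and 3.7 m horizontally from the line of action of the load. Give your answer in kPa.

Δσ_z ≈ 10.6 kPa

Boussinesq vertical stress below a point load on an elastic half-space:
Δσ_z = 3P/(2πz²) · [1 + (r/z)²]^(−5/2)
r/z = 3.7/3.1 = 1.1935; [1+(r/z)²]^(−5/2) = 0.10925.
Δσ_z = 3×1960/(2π×3.1²) × 0.10925 = 97.381 × 0.10925 = 10.64 kPa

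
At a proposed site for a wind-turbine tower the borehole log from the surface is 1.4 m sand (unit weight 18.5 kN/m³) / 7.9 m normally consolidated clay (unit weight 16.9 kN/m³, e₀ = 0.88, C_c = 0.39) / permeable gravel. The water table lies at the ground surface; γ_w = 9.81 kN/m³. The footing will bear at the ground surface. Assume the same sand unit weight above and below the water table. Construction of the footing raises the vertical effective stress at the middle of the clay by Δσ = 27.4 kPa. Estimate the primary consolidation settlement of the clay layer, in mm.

Mid-depth of clay below the ground surface: z = 1.4 + 7.9/2 = 5.35 m.
Total vertical stress at mid-clay: σ_v = 18.5×1.4 + 16.9×3.95 = 92.655 kPa.
Pore pressure: u = 9.81×(5.35 − 0) = 52.483 kPa.
Initial effective stress: σ'_0 = σ_v − u = 92.655 − 52.483 = 40.172 kPa.
Final effective stress: σ'_f = σ'_0 + Δσ = 40.172 + 27.4 = 67.572 kPa.
Normally consolidated clay, so the full stress increment lies on the virgin compression line:
S_c = C_c·H/(1+e₀)·log₁₀(σ'_f/σ'_0) = 0.39×7.9/(1+0.88)×log₁₀(67.572/40.172)
    = 1.6388 × 0.22584 = 0.3701 m

S_c ≈ 370 mm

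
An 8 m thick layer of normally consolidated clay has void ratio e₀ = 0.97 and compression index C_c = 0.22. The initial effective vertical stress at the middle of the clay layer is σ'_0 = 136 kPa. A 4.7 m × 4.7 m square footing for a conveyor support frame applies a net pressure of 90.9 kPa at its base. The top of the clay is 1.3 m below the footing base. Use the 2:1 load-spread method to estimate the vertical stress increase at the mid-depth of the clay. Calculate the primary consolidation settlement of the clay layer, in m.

S_c ≈ 0.0534 m

Mid-depth of clay below the footing base: z = 1.3 + 8/2 = 5.3 m.
Stress increase at mid-clay by the 2:1 spreading method:
Δσ = qBL/((B+z)(L+z)) = 90.9×4.7×4.7/((4.7+5.3)(4.7+5.3)) = 20.08 kPa
Final effective stress: σ'_f = σ'_0 + Δσ = 136 + 20.08 = 156.08 kPa.
Normally consolidated clay, so the full stress increment lies on the virgin compression line:
S_c = C_c·H/(1+e₀)·log₁₀(σ'_f/σ'_0) = 0.22×8/(1+0.97)×log₁₀(156.08/136)
    = 0.8934 × 0.059808 = 0.05343 m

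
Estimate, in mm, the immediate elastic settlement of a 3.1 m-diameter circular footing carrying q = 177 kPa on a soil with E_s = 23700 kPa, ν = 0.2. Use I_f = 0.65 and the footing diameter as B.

Immediate (elastic) settlement: S_e = q·B·(1−ν²)/E_s · I_f.
S_e = 177 × 3.1 × (1 − 0.2²) / 23700 × 0.65
    = 177 × 3.1 × 0.96 / 23700 × 0.65
    = 0.01445 m = 14.45 mm

S_e ≈ 14.4 mm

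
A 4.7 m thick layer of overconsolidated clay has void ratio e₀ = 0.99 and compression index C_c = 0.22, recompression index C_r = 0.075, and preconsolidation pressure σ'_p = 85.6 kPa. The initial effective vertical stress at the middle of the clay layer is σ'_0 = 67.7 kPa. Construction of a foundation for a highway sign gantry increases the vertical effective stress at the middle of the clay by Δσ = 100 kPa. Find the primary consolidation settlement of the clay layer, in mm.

S_c ≈ 170 mm

Final effective stress: σ'_f = 67.7 + 100 = 167.7 kPa.
σ'_f = 167.7 > σ'_p = 85.6 kPa, so the stress path crosses the preconsolidation pressure — recompression up to σ'_p, then virgin compression beyond:
S_c = H/(1+e₀)·[C_r·log₁₀(σ'_p/σ'_0) + C_c·log₁₀(σ'_f/σ'_p)]
    = 4.7/1.99 × [0.075×log₁₀(85.6/67.7) + 0.22×log₁₀(167.7/85.6)]
    = 2.3618 × [0.0076414 + 0.064253] = 0.1698 m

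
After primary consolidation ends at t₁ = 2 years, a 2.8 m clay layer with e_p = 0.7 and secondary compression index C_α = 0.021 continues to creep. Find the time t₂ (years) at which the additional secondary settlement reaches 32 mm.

t₂ ≈ 16.8 years

S_s = C_α·H/(1+e_p)·log₁₀(t₂/t₁) ⇒ log₁₀(t₂/t₁) = S_s·(1+e_p)/(C_α·H).
log₁₀(t₂/t₁) = 0.032 × (1+0.7) / (0.021×2.8) = 0.9252
t₂ = t₁ × 10^0.9252 = 2 × 8.417 = 16.83 years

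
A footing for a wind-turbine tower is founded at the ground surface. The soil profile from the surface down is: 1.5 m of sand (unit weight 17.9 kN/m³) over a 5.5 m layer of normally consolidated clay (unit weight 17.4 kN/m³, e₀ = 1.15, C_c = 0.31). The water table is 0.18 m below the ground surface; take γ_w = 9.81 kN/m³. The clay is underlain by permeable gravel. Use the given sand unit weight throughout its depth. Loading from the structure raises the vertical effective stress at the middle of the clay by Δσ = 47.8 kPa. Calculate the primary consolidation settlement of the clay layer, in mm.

S_c ≈ 298 mm

Mid-depth of clay below the ground surface: z = 1.5 + 5.5/2 = 4.25 m.
Total vertical stress at mid-clay: σ_v = 17.9×1.5 + 17.4×2.75 = 74.7 kPa.
Pore pressure: u = 9.81×(4.25 − 0.18) = 39.927 kPa.
Initial effective stress: σ'_0 = σ_v − u = 74.7 − 39.927 = 34.773 kPa.
Final effective stress: σ'_f = σ'_0 + Δσ = 34.773 + 47.8 = 82.573 kPa.
Normally consolidated clay, so the full stress increment lies on the virgin compression line:
S_c = C_c·H/(1+e₀)·log₁₀(σ'_f/σ'_0) = 0.31×5.5/(1+1.15)×log₁₀(82.573/34.773)
    = 0.79302 × 0.3756 = 0.2979 m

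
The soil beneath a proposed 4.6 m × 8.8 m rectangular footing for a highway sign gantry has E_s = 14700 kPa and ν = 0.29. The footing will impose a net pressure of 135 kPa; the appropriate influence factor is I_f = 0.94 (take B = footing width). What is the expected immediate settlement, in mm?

Immediate (elastic) settlement: S_e = q·B·(1−ν²)/E_s · I_f.
S_e = 135 × 4.6 × (1 − 0.29²) / 14700 × 0.94
    = 135 × 4.6 × 0.9159 / 14700 × 0.94
    = 0.03637 m = 36.37 mm

S_e ≈ 36.4 mm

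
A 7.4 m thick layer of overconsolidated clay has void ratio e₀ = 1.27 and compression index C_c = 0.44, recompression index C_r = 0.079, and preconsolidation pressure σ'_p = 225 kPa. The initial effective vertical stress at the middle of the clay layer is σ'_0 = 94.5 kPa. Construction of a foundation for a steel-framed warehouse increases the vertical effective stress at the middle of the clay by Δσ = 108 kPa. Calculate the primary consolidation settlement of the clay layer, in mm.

S_c ≈ 85.2 mm

Final effective stress: σ'_f = 94.5 + 108 = 202.5 kPa.
σ'_f = 202.5 ≤ σ'_p = 225 kPa, so the clay remains overconsolidated and only the recompression index applies:
S_c = C_r·H/(1+e₀)·log₁₀(σ'_f/σ'_0) = 0.079×7.4/2.27×log₁₀(202.5/94.5)
    = 0.25753 × 0.33099 = 0.08524 m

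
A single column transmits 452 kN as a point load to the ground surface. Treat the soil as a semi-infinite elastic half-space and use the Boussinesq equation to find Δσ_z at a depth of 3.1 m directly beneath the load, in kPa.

Boussinesq vertical stress below a point load on an elastic half-space:
Δσ_z = 3P/(2πz²) · [1 + (r/z)²]^(−5/2)
r/z = 0/3.1 = 0; [1+(r/z)²]^(−5/2) = 1.
Δσ_z = 3×452/(2π×3.1²) × 1 = 22.457 × 1 = 22.46 kPa

Δσ_z ≈ 22.5 kPa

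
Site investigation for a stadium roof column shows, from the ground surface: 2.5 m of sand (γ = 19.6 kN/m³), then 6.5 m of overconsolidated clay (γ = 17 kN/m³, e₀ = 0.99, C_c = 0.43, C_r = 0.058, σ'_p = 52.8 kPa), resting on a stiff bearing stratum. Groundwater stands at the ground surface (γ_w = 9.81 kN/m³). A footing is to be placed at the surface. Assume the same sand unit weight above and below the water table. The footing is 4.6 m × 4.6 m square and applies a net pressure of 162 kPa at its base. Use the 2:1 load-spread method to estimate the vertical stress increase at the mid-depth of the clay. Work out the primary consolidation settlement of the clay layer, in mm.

S_c ≈ 260 mm

Mid-depth of clay below the ground surface: z = 2.5 + 6.5/2 = 5.75 m.
Total vertical stress at mid-clay: σ_v = 19.6×2.5 + 17×3.25 = 104.25 kPa.
Pore pressure: u = 9.81×(5.75 − 0) = 56.408 kPa.
Initial effective stress: σ'_0 = σ_v − u = 104.25 − 56.408 = 47.842 kPa.
Stress increase at mid-clay by the 2:1 spreading method:
Δσ = qBL/((B+z)(L+z)) = 162×4.6×4.6/((4.6+5.75)(4.6+5.75)) = 32 kPa
Final effective stress: σ'_f = 47.842 + 32 = 79.842 kPa.
σ'_f = 79.842 > σ'_p = 52.8 kPa, so the stress path crosses the preconsolidation pressure — recompression up to σ'_p, then virgin compression beyond:
S_c = H/(1+e₀)·[C_r·log₁₀(σ'_p/σ'_0) + C_c·log₁₀(σ'_f/σ'_p)]
    = 6.5/1.99 × [0.058×log₁₀(52.8/47.842) + 0.43×log₁₀(79.842/52.8)]
    = 3.2663 × [0.0024838 + 0.077227] = 0.2604 m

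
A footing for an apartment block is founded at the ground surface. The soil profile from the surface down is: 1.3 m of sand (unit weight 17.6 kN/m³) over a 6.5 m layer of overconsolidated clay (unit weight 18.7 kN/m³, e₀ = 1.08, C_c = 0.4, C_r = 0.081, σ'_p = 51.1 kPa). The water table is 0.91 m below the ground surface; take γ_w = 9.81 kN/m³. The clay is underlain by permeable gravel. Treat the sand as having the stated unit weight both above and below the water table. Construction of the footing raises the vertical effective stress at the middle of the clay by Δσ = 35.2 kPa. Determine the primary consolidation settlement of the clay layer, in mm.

S_c ≈ 271 mm

Mid-depth of clay below the ground surface: z = 1.3 + 6.5/2 = 4.55 m.
Total vertical stress at mid-clay: σ_v = 17.6×1.3 + 18.7×3.25 = 83.655 kPa.
Pore pressure: u = 9.81×(4.55 − 0.91) = 35.708 kPa.
Initial effective stress: σ'_0 = σ_v − u = 83.655 − 35.708 = 47.947 kPa.
Final effective stress: σ'_f = 47.947 + 35.2 = 83.147 kPa.
σ'_f = 83.147 > σ'_p = 51.1 kPa, so the stress path crosses the preconsolidation pressure — recompression up to σ'_p, then virgin compression beyond:
S_c = H/(1+e₀)·[C_r·log₁₀(σ'_p/σ'_0) + C_c·log₁₀(σ'_f/σ'_p)]
    = 6.5/2.08 × [0.081×log₁₀(51.1/47.947) + 0.4×log₁₀(83.147/51.1)]
    = 3.125 × [0.0022404 + 0.08457] = 0.2713 m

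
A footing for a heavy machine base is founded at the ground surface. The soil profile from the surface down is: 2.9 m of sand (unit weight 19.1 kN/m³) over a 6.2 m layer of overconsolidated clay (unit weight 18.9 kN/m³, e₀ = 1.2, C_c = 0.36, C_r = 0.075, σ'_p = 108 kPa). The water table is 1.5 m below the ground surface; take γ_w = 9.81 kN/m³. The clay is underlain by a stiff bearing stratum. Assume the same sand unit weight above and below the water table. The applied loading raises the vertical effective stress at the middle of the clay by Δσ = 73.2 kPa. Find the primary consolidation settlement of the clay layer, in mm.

S_c ≈ 164 mm

Mid-depth of clay below the ground surface: z = 2.9 + 6.2/2 = 6 m.
Total vertical stress at mid-clay: σ_v = 19.1×2.9 + 18.9×3.1 = 113.98 kPa.
Pore pressure: u = 9.81×(6 − 1.5) = 44.145 kPa.
Initial effective stress: σ'_0 = σ_v − u = 113.98 − 44.145 = 69.835 kPa.
Final effective stress: σ'_f = 69.835 + 73.2 = 143.03 kPa.
σ'_f = 143.03 > σ'_p = 108 kPa, so the stress path crosses the preconsolidation pressure — recompression up to σ'_p, then virgin compression beyond:
S_c = H/(1+e₀)·[C_r·log₁₀(σ'_p/σ'_0) + C_c·log₁₀(σ'_f/σ'_p)]
    = 6.2/2.2 × [0.075×log₁₀(108/69.835) + 0.36×log₁₀(143.03/108)]
    = 2.8182 × [0.014201 + 0.043921] = 0.1638 m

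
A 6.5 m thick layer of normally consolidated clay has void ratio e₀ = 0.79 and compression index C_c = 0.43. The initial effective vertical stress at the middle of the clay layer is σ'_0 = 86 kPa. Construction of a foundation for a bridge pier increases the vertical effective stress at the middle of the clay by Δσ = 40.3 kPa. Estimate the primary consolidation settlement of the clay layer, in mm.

Final effective stress: σ'_f = σ'_0 + Δσ = 86 + 40.3 = 126.3 kPa.
Normally consolidated clay, so the full stress increment lies on the virgin compression line:
S_c = C_c·H/(1+e₀)·log₁₀(σ'_f/σ'_0) = 0.43×6.5/(1+0.79)×log₁₀(126.3/86)
    = 1.5615 × 0.1669 = 0.2606 m

S_c ≈ 261 mm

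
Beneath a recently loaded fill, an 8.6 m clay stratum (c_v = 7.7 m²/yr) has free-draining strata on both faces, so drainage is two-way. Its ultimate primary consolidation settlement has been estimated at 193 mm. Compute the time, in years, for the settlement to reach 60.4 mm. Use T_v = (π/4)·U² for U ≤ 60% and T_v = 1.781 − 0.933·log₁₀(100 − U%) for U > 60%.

Drainage path length: H_d = H/2 = 4.3 m (double drainage).
U = S(t)/S_ult = 60.4/193 = 0.313.
U ≤ 60%: T_v = (π/4)·U² = (π/4)×0.31295² = 0.076922.
t = T_v·H_d²/c_v = 0.076922×4.3²/7.7 = 0.1847 years.

t ≈ 0.185 years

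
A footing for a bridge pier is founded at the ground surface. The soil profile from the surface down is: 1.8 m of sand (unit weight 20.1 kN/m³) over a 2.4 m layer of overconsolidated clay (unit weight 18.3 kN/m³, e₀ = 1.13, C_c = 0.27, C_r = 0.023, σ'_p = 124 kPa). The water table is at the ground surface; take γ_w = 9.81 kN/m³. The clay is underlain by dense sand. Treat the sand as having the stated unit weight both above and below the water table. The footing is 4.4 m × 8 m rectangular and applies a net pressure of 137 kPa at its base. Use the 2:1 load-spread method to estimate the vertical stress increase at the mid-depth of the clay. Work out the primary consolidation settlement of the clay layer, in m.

S_c ≈ 0.0126 m

Mid-depth of clay below the ground surface: z = 1.8 + 2.4/2 = 3 m.
Total vertical stress at mid-clay: σ_v = 20.1×1.8 + 18.3×1.2 = 58.14 kPa.
Pore pressure: u = 9.81×(3 − 0) = 29.43 kPa.
Initial effective stress: σ'_0 = σ_v − u = 58.14 − 29.43 = 28.71 kPa.
Stress increase at mid-clay by the 2:1 spreading method:
Δσ = qBL/((B+z)(L+z)) = 137×4.4×8/((4.4+3)(8+3)) = 59.243 kPa
Final effective stress: σ'_f = 28.71 + 59.243 = 87.953 kPa.
σ'_f = 87.953 ≤ σ'_p = 124 kPa, so the clay remains overconsolidated and only the recompression index applies:
S_c = C_r·H/(1+e₀)·log₁₀(σ'_f/σ'_0) = 0.023×2.4/2.13×log₁₀(87.953/28.71)
    = 0.025916 × 0.48622 = 0.0126 m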